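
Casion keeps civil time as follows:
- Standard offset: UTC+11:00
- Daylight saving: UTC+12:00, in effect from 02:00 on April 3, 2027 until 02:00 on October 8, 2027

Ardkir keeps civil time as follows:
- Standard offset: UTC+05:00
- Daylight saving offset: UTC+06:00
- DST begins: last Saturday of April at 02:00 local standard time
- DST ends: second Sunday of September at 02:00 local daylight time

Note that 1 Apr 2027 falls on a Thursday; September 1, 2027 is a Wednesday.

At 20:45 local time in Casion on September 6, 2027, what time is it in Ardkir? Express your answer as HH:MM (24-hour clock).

September 6, 2027 lies within the daylight-saving period (3 April – 8 October), so Casion is on daylight time, UTC+12:00.
20:45 Casion − 12h = 08:45 UTC.
1 April 2027 is a Thursday, so Saturdays fall on 3, 10, 17, 24; the last is April 24.
1 September 2027 is a Wednesday, so the first Sunday is September 5 and the second is September 12.
At the standard offset (UTC+05:00), 08:45 UTC + 5h = 13:45 Ardkir standard time.
Daylight saving runs 24 April – 12 September; the standard-time date in Ardkir, September 6, 2027, is inside that window, so Ardkir is at UTC+06:00.
08:45 UTC + 6h = 14:45 Ardkir.

14:45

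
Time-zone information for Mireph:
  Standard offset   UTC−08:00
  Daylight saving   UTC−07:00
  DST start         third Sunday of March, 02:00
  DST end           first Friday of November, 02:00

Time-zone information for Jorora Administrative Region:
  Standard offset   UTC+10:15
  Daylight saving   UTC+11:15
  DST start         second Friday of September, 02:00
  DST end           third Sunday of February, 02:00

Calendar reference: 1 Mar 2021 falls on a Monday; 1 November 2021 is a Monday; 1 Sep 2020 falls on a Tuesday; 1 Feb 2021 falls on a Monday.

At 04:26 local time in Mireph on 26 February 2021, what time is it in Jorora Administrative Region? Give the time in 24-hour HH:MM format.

22:41

1 March 2021 is a Monday, so the first Sunday is March 7 and the third is March 21.
1 November 2021 is a Monday, so the first Friday is November 5.
26 February 2021 is outside the daylight-saving period (21 March – 5 November), so Mireph is on standard time, UTC−08:00.
04:26 Mireph + 8h = 12:26 UTC.
1 September 2020 is a Tuesday, so the first Friday is September 4 and the second is September 11.
1 February 2021 is a Monday, so the first Sunday is February 7 and the third is February 21.
At the standard offset (UTC+10:15), 12:26 UTC + 10h15m = 22:41 Jorora Administrative Region standard time.
The standard-time date in Jorora Administrative Region, 26 February 2021, does not fall between 11 September 2020 and 21 February 2021, so daylight saving is not in effect and Jorora Administrative Region is at UTC+10:15.
12:26 UTC + 10h15m = 22:41 Jorora Administrative Region.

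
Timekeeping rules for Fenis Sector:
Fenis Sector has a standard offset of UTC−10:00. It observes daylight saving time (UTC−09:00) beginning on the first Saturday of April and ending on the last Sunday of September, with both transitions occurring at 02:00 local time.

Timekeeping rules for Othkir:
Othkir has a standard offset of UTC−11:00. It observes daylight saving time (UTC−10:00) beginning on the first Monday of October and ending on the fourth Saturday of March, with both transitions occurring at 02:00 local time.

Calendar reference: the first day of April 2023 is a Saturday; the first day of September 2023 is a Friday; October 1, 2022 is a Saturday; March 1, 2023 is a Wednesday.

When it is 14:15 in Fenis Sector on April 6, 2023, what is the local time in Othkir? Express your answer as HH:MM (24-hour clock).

12:15

1 April 2023 is a Saturday, so the first Saturday is April 1.
1 September 2023 is a Friday, so Sundays fall on 3, 10, 17, 24; the last is September 24.
April 6, 2023 lies within the daylight-saving period (1 April – 24 September), so Fenis Sector is on daylight time, UTC−09:00.
14:15 Fenis Sector + 9h = 23:15 UTC.
1 October 2022 is a Saturday, so the first Monday is October 3.
1 March 2023 is a Wednesday, so the first Saturday is March 4 and the fourth is March 25.
At the standard offset (UTC−11:00), 23:15 UTC − 11h = 12:15 Othkir standard time.
Daylight saving runs 3 October 2022 – 25 March 2023; the standard-time date in Othkir, April 6, 2023, is outside that window, so Othkir is on standard time at UTC−11:00.
23:15 UTC − 11h = 12:15 Othkir.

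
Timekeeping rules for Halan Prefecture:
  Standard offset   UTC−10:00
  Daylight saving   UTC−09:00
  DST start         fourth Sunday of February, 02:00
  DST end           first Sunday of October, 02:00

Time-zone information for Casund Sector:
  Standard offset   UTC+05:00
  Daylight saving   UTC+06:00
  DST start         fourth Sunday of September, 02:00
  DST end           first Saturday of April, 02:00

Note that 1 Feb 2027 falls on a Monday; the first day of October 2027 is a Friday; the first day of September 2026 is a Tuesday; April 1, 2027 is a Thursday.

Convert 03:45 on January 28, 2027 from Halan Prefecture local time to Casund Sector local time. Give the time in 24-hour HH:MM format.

19:45

1 February 2027 is a Monday, so the first Sunday is February 7 and the fourth is February 28.
1 October 2027 is a Friday, so the first Sunday is October 3.
Daylight saving runs 28 February – 3 October; January 28, 2027 is outside that window, so Halan Prefecture is on standard time at UTC−10:00.
03:45 Halan Prefecture + 10h = 13:45 UTC.
1 September 2026 is a Tuesday, so the first Sunday is September 6 and the fourth is September 27.
1 April 2027 is a Thursday, so the first Saturday is April 3.
At the standard offset (UTC+05:00), 13:45 UTC + 5h = 18:45 Casund Sector standard time.
Daylight saving runs 27 September 2026 – 3 April 2027; the standard-time date in Casund Sector, January 28, 2027, is inside that window, so Casund Sector is at UTC+06:00.
13:45 UTC + 6h = 19:45 Casund Sector.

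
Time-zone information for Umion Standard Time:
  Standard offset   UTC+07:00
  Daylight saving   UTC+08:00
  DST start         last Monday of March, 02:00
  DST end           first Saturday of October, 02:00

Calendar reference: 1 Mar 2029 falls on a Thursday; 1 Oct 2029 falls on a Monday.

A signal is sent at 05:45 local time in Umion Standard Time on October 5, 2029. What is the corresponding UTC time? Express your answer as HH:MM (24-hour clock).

1 March 2029 is a Thursday, so Mondays fall on 5, 12, 19, 26; the last is March 26.
1 October 2029 is a Monday, so the first Saturday is October 6.
October 5, 2029 falls between 26 March and 6 October, so daylight saving is in effect and Umion Standard Time is at UTC+08:00.
05:45 local − 8h = 21:45 UTC (rolling into the previous day, 4 October 2029).

21:45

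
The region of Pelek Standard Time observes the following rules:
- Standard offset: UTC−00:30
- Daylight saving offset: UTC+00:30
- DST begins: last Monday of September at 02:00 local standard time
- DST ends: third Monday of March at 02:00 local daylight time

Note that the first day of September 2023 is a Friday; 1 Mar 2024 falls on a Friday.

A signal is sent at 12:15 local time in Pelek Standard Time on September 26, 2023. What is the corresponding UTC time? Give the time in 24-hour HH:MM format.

1 September 2023 is a Friday, so Mondays fall on 4, 11, 18, 25; the last is September 25.
1 March 2024 is a Friday, so the first Monday is March 4 and the third is March 18.
Daylight saving runs 25 September 2023 – 18 March 2024; September 26, 2023 is inside that window, so Pelek Standard Time is at UTC+00:30.
12:15 local − 0h30m = 11:45 UTC.

11:45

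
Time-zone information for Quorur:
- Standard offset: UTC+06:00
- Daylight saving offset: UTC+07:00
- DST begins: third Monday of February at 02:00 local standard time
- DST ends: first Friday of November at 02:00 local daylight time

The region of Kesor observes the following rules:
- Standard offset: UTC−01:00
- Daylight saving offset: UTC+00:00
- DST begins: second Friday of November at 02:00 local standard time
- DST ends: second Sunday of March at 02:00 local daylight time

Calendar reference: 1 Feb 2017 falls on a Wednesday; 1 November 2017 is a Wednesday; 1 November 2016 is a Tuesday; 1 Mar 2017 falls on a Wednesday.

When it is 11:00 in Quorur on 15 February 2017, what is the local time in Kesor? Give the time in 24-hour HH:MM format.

05:00

1 February 2017 is a Wednesday, so the first Monday is February 6 and the third is February 20.
1 November 2017 is a Wednesday, so the first Friday is November 3.
15 February 2017 does not fall between 20 February and 3 November, so daylight saving is not in effect and Quorur is at UTC+06:00.
11:00 Quorur − 6h = 05:00 UTC.
1 November 2016 is a Tuesday, so the first Friday is November 4 and the second is November 11.
1 March 2017 is a Wednesday, so the first Sunday is March 5 and the second is March 12.
At the standard offset (UTC−01:00), 05:00 UTC − 1h = 04:00 Kesor standard time.
The standard-time date in Kesor, 15 February 2017, falls between 11 November 2016 and 12 March 2017, so daylight saving is in effect and Kesor is at UTC+00:00.
05:00 UTC + 0h = 05:00 Kesor.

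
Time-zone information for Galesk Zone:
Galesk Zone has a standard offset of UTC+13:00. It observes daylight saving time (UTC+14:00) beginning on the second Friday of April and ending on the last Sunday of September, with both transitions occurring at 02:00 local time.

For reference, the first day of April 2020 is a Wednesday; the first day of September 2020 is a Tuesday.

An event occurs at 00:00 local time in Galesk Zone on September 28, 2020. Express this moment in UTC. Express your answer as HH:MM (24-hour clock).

11:00

1 April 2020 is a Wednesday, so the first Friday is April 3 and the second is April 10.
1 September 2020 is a Tuesday, so Sundays fall on 6, 13, 20, 27; the last is September 27.
September 28, 2020 is outside the daylight-saving period (10 April – 27 September), so Galesk Zone is on standard time, UTC+13:00.
00:00 local − 13h = 11:00 UTC (rolling into the previous day, 27 September 2020).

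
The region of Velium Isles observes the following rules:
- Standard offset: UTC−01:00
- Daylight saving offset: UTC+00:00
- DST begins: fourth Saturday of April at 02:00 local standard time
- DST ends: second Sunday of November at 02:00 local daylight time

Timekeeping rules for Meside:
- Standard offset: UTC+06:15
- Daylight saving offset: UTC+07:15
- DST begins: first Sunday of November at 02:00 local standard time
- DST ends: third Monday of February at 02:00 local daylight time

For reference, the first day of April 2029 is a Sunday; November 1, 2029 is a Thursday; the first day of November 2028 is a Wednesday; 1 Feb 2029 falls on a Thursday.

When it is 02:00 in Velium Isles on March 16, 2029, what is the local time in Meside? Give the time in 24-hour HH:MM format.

1 April 2029 is a Sunday, so the first Saturday is April 7 and the fourth is April 28.
1 November 2029 is a Thursday, so the first Sunday is November 4 and the second is November 11.
March 16, 2029 is outside the daylight-saving period (28 April – 11 November), so Velium Isles is on standard time, UTC−01:00.
02:00 Velium Isles + 1h = 03:00 UTC.
1 November 2028 is a Wednesday, so the first Sunday is November 5.
1 February 2029 is a Thursday, so the first Monday is February 5 and the third is February 19.
At the standard offset (UTC+06:15), 03:00 UTC + 6h15m = 09:15 Meside standard time.
The standard-time date in Meside, March 16, 2029, does not fall between 5 November 2028 and 19 February 2029, so daylight saving is not in effect and Meside is at UTC+06:15.
03:00 UTC + 6h15m = 09:15 Meside.

09:15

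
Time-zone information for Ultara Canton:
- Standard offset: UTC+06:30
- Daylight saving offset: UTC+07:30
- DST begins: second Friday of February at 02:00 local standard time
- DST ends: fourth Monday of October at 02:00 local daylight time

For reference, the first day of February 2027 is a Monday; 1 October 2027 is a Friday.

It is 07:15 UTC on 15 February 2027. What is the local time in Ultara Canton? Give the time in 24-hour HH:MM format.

14:45

1 February 2027 is a Monday, so the first Friday is February 5 and the second is February 12.
1 October 2027 is a Friday, so the first Monday is October 4 and the fourth is October 25.
At the standard offset (UTC+06:30), 07:15 UTC + 6h30m = 13:45 Ultara Canton standard time.
The standard-time date in Ultara Canton, 15 February 2027, lies within the daylight-saving period (12 February – 25 October), so Ultara Canton is on daylight time, UTC+07:30.
07:15 UTC + 7h30m = 14:45 local.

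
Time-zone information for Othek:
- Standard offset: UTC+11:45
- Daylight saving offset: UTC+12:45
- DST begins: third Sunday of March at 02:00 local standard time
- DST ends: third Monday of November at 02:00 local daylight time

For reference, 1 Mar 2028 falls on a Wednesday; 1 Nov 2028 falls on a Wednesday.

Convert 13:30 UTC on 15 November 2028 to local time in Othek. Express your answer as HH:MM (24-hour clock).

02:15

1 March 2028 is a Wednesday, so the first Sunday is March 5 and the third is March 19.
1 November 2028 is a Wednesday, so the first Monday is November 6 and the third is November 20.
At the standard offset (UTC+11:45), 13:30 UTC + 11h45m = 01:15 Othek standard time (rolling into the next day, 16 November 2028).
The standard-time date in Othek, 16 November 2028, falls between 19 March and 20 November, so daylight saving is in effect and Othek is at UTC+12:45.
13:30 UTC + 12h45m = 02:15 local (rolling into the next day, 16 November 2028).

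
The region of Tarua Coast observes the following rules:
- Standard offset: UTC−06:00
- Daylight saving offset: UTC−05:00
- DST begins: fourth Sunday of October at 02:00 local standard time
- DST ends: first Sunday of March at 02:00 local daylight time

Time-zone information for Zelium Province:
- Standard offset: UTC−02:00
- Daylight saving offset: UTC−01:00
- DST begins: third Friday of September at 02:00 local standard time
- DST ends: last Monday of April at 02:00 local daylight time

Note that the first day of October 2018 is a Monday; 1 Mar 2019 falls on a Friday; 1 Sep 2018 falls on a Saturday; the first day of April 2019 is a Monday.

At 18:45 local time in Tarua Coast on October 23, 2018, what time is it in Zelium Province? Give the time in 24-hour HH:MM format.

23:45

1 October 2018 is a Monday, so the first Sunday is October 7 and the fourth is October 28.
1 March 2019 is a Friday, so the first Sunday is March 3.
October 23, 2018 does not fall between 28 October 2018 and 3 March 2019, so daylight saving is not in effect and Tarua Coast is at UTC−06:00.
18:45 Tarua Coast + 6h = 00:45 UTC (rolling into the next day, 24 October 2018).
1 September 2018 is a Saturday, so the first Friday is September 7 and the third is September 21.
1 April 2019 is a Monday, so Mondays fall on 1, 8, 15, 22, 29; the last is April 29.
At the standard offset (UTC−02:00), 00:45 UTC − 2h = 22:45 Zelium Province standard time (rolling into the previous day, 23 October 2018).
The standard-time date in Zelium Province, October 23, 2018, falls between 21 September 2018 and 29 April 2019, so daylight saving is in effect and Zelium Province is at UTC−01:00.
00:45 UTC − 1h = 23:45 Zelium Province (rolling into the previous day, 23 October 2018).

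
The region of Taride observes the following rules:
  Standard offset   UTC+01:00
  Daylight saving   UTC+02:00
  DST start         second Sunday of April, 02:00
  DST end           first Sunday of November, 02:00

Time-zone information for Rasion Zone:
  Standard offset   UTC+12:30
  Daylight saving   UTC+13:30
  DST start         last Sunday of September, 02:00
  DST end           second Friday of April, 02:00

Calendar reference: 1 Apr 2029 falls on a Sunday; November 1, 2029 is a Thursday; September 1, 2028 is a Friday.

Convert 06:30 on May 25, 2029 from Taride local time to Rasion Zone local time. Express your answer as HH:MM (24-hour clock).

1 April 2029 is a Sunday, so the first Sunday is April 1 and the second is April 8.
1 November 2029 is a Thursday, so the first Sunday is November 4.
May 25, 2029 lies within the daylight-saving period (8 April – 4 November), so Taride is on daylight time, UTC+02:00.
06:30 Taride − 2h = 04:30 UTC.
1 September 2028 is a Friday, so Sundays fall on 3, 10, 17, 24; the last is September 24.
1 April 2029 is a Sunday, so the first Friday is April 6 and the second is April 13.
At the standard offset (UTC+12:30), 04:30 UTC + 12h30m = 17:00 Rasion Zone standard time.
The standard-time date in Rasion Zone, May 25, 2029, does not fall between 24 September 2028 and 13 April 2029, so daylight saving is not in effect and Rasion Zone is at UTC+12:30.
04:30 UTC + 12h30m = 17:00 Rasion Zone.

17:00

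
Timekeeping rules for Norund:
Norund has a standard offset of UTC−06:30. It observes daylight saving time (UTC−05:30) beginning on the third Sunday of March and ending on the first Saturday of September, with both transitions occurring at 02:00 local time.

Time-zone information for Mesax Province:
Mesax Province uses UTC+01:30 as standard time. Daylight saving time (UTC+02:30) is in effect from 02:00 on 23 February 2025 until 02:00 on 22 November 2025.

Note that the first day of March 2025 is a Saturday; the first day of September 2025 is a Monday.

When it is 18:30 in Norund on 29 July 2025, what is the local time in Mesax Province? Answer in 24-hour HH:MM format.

1 March 2025 is a Saturday, so the first Sunday is March 2 and the third is March 16.
1 September 2025 is a Monday, so the first Saturday is September 6.
Daylight saving runs 16 March – 6 September; 29 July 2025 is inside that window, so Norund is at UTC−05:30.
18:30 Norund + 5h30m = 00:00 UTC (rolling into the next day, 30 July 2025).
At the standard offset (UTC+01:30), 00:00 UTC + 1h30m = 01:30 Mesax Province standard time.
The standard-time date in Mesax Province, 30 July 2025, lies within the daylight-saving period (23 February – 22 November), so Mesax Province is on daylight time, UTC+02:30.
00:00 UTC + 2h30m = 02:30 Mesax Province.

02:30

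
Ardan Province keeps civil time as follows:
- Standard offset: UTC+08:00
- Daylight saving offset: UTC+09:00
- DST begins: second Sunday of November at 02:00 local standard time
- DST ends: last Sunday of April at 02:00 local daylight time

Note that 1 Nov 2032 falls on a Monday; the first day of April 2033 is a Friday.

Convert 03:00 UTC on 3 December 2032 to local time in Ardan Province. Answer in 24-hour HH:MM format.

12:00

1 November 2032 is a Monday, so the first Sunday is November 7 and the second is November 14.
1 April 2033 is a Friday, so Sundays fall on 3, 10, 17, 24; the last is April 24.
At the standard offset (UTC+08:00), 03:00 UTC + 8h = 11:00 Ardan Province standard time.
The standard-time date in Ardan Province, 3 December 2032, falls between 14 November 2032 and 24 April 2033, so daylight saving is in effect and Ardan Province is at UTC+09:00.
03:00 UTC + 9h = 12:00 local.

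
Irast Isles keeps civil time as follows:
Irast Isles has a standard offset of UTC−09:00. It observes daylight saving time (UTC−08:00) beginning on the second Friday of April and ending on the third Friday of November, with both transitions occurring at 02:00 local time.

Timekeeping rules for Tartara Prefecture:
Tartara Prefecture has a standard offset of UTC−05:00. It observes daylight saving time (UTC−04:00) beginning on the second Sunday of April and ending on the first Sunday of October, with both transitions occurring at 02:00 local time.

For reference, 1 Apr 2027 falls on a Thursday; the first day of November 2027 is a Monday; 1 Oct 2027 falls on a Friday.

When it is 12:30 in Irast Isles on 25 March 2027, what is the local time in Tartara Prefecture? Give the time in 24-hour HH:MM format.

1 April 2027 is a Thursday, so the first Friday is April 2 and the second is April 9.
1 November 2027 is a Monday, so the first Friday is November 5 and the third is November 19.
25 March 2027 does not fall between 9 April and 19 November, so daylight saving is not in effect and Irast Isles is at UTC−09:00.
12:30 Irast Isles + 9h = 21:30 UTC.
1 April 2027 is a Thursday, so the first Sunday is April 4 and the second is April 11.
1 October 2027 is a Friday, so the first Sunday is October 3.
At the standard offset (UTC−05:00), 21:30 UTC − 5h = 16:30 Tartara Prefecture standard time.
The standard-time date in Tartara Prefecture, 25 March 2027, does not fall between 11 April and 3 October, so daylight saving is not in effect and Tartara Prefecture is at UTC−05:00.
21:30 UTC − 5h = 16:30 Tartara Prefecture.

16:30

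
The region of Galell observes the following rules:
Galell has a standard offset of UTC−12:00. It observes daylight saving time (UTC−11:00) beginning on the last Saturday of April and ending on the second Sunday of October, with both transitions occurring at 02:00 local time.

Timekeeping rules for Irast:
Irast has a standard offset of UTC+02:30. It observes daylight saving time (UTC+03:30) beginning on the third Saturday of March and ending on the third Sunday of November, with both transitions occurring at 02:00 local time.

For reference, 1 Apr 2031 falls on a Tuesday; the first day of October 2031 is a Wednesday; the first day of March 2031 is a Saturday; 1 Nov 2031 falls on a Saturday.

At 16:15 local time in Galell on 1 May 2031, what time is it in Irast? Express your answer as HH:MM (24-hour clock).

1 April 2031 is a Tuesday, so Saturdays fall on 5, 12, 19, 26; the last is April 26.
1 October 2031 is a Wednesday, so the first Sunday is October 5 and the second is October 12.
Daylight saving runs 26 April – 12 October; 1 May 2031 is inside that window, so Galell is at UTC−11:00.
16:15 Galell + 11h = 03:15 UTC (rolling into the next day, 2 May 2031).
1 March 2031 is a Saturday, so the first Saturday is March 1 and the third is March 15.
1 November 2031 is a Saturday, so the first Sunday is November 2 and the third is November 16.
At the standard offset (UTC+02:30), 03:15 UTC + 2h30m = 05:45 Irast standard time.
The standard-time date in Irast, 2 May 2031, falls between 15 March and 16 November, so daylight saving is in effect and Irast is at UTC+03:30.
03:15 UTC + 3h30m = 06:45 Irast.

06:45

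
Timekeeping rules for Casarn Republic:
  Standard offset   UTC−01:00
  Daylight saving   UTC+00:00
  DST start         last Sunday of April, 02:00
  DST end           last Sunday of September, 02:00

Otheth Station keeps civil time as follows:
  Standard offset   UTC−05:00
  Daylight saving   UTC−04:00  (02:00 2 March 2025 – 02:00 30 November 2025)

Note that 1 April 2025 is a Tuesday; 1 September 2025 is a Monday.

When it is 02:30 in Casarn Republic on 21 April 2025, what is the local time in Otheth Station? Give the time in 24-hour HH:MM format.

1 April 2025 is a Tuesday, so Sundays fall on 6, 13, 20, 27; the last is April 27.
1 September 2025 is a Monday, so Sundays fall on 7, 14, 21, 28; the last is September 28.
21 April 2025 is outside the daylight-saving period (27 April – 28 September), so Casarn Republic is on standard time, UTC−01:00.
02:30 Casarn Republic + 1h = 03:30 UTC.
At the standard offset (UTC−05:00), 03:30 UTC − 5h = 22:30 Otheth Station standard time (rolling into the previous day, 20 April 2025).
The standard-time date in Otheth Station, 20 April 2025, falls between 2 March and 30 November, so daylight saving is in effect and Otheth Station is at UTC−04:00.
03:30 UTC − 4h = 23:30 Otheth Station (rolling into the previous day, 20 April 2025).

23:30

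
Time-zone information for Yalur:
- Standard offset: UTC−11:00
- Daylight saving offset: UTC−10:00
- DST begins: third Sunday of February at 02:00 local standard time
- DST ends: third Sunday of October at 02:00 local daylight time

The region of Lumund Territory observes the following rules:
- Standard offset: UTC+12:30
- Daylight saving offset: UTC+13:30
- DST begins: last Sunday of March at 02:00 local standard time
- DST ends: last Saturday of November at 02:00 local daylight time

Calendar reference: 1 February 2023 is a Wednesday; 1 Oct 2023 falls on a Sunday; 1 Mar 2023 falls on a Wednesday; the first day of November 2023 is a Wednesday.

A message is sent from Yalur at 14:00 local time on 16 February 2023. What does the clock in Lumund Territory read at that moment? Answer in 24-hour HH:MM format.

13:30

1 February 2023 is a Wednesday, so the first Sunday is February 5 and the third is February 19.
1 October 2023 is a Sunday, so the first Sunday is October 1 and the third is October 15.
Daylight saving runs 19 February – 15 October; 16 February 2023 is outside that window, so Yalur is on standard time at UTC−11:00.
14:00 Yalur + 11h = 01:00 UTC (rolling into the next day, 17 February 2023).
1 March 2023 is a Wednesday, so Sundays fall on 5, 12, 19, 26; the last is March 26.
1 November 2023 is a Wednesday, so Saturdays fall on 4, 11, 18, 25; the last is November 25.
At the standard offset (UTC+12:30), 01:00 UTC + 12h30m = 13:30 Lumund Territory standard time.
Daylight saving runs 26 March – 25 November; the standard-time date in Lumund Territory, 17 February 2023, is outside that window, so Lumund Territory is on standard time at UTC+12:30.
01:00 UTC + 12h30m = 13:30 Lumund Territory.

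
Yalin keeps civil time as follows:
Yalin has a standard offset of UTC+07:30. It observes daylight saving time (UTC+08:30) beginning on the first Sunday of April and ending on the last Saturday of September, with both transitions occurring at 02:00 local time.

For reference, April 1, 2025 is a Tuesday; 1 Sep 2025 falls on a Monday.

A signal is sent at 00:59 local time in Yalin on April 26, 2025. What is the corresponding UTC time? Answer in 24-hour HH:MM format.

16:29

1 April 2025 is a Tuesday, so the first Sunday is April 6.
1 September 2025 is a Monday, so Saturdays fall on 6, 13, 20, 27; the last is September 27.
April 26, 2025 falls between 6 April and 27 September, so daylight saving is in effect and Yalin is at UTC+08:30.
00:59 local − 8h30m = 16:29 UTC (rolling into the previous day, 25 April 2025).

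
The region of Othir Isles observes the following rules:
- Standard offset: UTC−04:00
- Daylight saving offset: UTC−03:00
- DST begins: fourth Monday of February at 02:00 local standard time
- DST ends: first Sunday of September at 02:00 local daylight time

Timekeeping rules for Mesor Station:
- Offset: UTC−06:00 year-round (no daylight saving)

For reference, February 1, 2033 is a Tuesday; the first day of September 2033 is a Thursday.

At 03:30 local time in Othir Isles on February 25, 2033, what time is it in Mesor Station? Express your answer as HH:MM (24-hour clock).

1 February 2033 is a Tuesday, so the first Monday is February 7 and the fourth is February 28.
1 September 2033 is a Thursday, so the first Sunday is September 4.
February 25, 2033 is outside the daylight-saving period (28 February – 4 September), so Othir Isles is on standard time, UTC−04:00.
03:30 Othir Isles + 4h = 07:30 UTC.
Mesor Station has no daylight saving, so its offset is UTC−06:00 year-round.
07:30 UTC − 6h = 01:30 Mesor Station.

01:30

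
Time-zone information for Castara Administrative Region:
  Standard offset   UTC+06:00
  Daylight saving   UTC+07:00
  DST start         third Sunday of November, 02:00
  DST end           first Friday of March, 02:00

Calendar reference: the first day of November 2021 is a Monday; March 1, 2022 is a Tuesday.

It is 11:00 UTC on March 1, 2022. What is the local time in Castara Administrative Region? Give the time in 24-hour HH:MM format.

1 November 2021 is a Monday, so the first Sunday is November 7 and the third is November 21.
1 March 2022 is a Tuesday, so the first Friday is March 4.
At the standard offset (UTC+06:00), 11:00 UTC + 6h = 17:00 Castara Administrative Region standard time.
The standard-time date in Castara Administrative Region, March 1, 2022, falls between 21 November 2021 and 4 March 2022, so daylight saving is in effect and Castara Administrative Region is at UTC+07:00.
11:00 UTC + 7h = 18:00 local.

18:00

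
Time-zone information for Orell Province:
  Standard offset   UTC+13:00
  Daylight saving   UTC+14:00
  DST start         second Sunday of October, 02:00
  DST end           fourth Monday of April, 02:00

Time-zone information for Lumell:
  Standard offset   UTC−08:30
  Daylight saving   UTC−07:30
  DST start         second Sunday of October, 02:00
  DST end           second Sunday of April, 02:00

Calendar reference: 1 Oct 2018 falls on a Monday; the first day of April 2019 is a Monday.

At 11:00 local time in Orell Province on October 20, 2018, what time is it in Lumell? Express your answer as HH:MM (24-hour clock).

13:30

1 October 2018 is a Monday, so the first Sunday is October 7 and the second is October 14.
1 April 2019 is a Monday, so the first Monday is April 1 and the fourth is April 22.
October 20, 2018 lies within the daylight-saving period (14 October 2018 – 22 April 2019), so Orell Province is on daylight time, UTC+14:00.
11:00 Orell Province − 14h = 21:00 UTC (rolling into the previous day, 19 October 2018).
1 October 2018 is a Monday, so the first Sunday is October 7 and the second is October 14.
1 April 2019 is a Monday, so the first Sunday is April 7 and the second is April 14.
At the standard offset (UTC−08:30), 21:00 UTC − 8h30m = 12:30 Lumell standard time.
The standard-time date in Lumell, October 19, 2018, lies within the daylight-saving period (14 October 2018 – 14 April 2019), so Lumell is on daylight time, UTC−07:30.
21:00 UTC − 7h30m = 13:30 Lumell.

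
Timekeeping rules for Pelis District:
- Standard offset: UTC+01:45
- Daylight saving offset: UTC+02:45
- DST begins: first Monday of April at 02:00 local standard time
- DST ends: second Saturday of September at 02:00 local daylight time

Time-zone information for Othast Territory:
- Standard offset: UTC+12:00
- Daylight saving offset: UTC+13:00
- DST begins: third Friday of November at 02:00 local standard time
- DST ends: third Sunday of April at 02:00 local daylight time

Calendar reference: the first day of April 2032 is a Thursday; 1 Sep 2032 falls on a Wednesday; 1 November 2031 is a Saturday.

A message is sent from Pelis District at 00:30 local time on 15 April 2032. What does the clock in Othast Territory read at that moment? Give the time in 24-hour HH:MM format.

1 April 2032 is a Thursday, so the first Monday is April 5.
1 September 2032 is a Wednesday, so the first Saturday is September 4 and the second is September 11.
15 April 2032 lies within the daylight-saving period (5 April – 11 September), so Pelis District is on daylight time, UTC+02:45.
00:30 Pelis District − 2h45m = 21:45 UTC (rolling into the previous day, 14 April 2032).
1 November 2031 is a Saturday, so the first Friday is November 7 and the third is November 21.
1 April 2032 is a Thursday, so the first Sunday is April 4 and the third is April 18.
At the standard offset (UTC+12:00), 21:45 UTC + 12h = 09:45 Othast Territory standard time (rolling into the next day, 15 April 2032).
The standard-time date in Othast Territory, 15 April 2032, lies within the daylight-saving period (21 November 2031 – 18 April 2032), so Othast Territory is on daylight time, UTC+13:00.
21:45 UTC + 13h = 10:45 Othast Territory (rolling into the next day, 15 April 2032).

10:45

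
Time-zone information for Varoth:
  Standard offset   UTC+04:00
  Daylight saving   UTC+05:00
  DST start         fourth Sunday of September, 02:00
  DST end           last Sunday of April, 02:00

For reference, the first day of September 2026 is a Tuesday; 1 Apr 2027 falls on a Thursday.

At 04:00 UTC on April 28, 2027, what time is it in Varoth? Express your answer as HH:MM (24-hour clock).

08:00

1 September 2026 is a Tuesday, so the first Sunday is September 6 and the fourth is September 27.
1 April 2027 is a Thursday, so Sundays fall on 4, 11, 18, 25; the last is April 25.
At the standard offset (UTC+04:00), 04:00 UTC + 4h = 08:00 Varoth standard time.
The standard-time date in Varoth, April 28, 2027, is outside the daylight-saving period (27 September 2026 – 25 April 2027), so Varoth is on standard time, UTC+04:00.
04:00 UTC + 4h = 08:00 local.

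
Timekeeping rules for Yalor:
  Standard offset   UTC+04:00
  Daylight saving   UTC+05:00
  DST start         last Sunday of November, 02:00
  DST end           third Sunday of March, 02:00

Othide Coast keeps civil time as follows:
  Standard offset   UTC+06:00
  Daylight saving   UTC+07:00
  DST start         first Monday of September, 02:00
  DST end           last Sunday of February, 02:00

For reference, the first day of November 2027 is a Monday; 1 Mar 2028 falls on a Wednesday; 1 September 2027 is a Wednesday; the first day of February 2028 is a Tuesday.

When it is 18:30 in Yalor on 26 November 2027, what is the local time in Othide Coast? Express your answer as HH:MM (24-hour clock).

1 November 2027 is a Monday, so Sundays fall on 7, 14, 21, 28; the last is November 28.
1 March 2028 is a Wednesday, so the first Sunday is March 5 and the third is March 19.
Daylight saving runs 28 November 2027 – 19 March 2028; 26 November 2027 is outside that window, so Yalor is on standard time at UTC+04:00.
18:30 Yalor − 4h = 14:30 UTC.
1 September 2027 is a Wednesday, so the first Monday is September 6.
1 February 2028 is a Tuesday, so Sundays fall on 6, 13, 20, 27; the last is February 27.
At the standard offset (UTC+06:00), 14:30 UTC + 6h = 20:30 Othide Coast standard time.
The standard-time date in Othide Coast, 26 November 2027, lies within the daylight-saving period (6 September 2027 – 27 February 2028), so Othide Coast is on daylight time, UTC+07:00.
14:30 UTC + 7h = 21:30 Othide Coast.

21:30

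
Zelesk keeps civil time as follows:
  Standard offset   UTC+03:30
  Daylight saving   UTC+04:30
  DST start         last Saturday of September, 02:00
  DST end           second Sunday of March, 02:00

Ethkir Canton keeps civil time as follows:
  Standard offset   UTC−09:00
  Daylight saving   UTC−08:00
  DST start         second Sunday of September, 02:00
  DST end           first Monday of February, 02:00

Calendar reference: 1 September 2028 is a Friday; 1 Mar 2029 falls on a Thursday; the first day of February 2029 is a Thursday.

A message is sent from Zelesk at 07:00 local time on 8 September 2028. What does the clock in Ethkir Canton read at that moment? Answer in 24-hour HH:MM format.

1 September 2028 is a Friday, so Saturdays fall on 2, 9, 16, 23, 30; the last is September 30.
1 March 2029 is a Thursday, so the first Sunday is March 4 and the second is March 11.
8 September 2028 does not fall between 30 September 2028 and 11 March 2029, so daylight saving is not in effect and Zelesk is at UTC+03:30.
07:00 Zelesk − 3h30m = 03:30 UTC.
1 September 2028 is a Friday, so the first Sunday is September 3 and the second is September 10.
1 February 2029 is a Thursday, so the first Monday is February 5.
At the standard offset (UTC−09:00), 03:30 UTC − 9h = 18:30 Ethkir Canton standard time (rolling into the previous day, 7 September 2028).
Daylight saving runs 10 September 2028 – 5 February 2029; the standard-time date in Ethkir Canton, 7 September 2028, is outside that window, so Ethkir Canton is on standard time at UTC−09:00.
03:30 UTC − 9h = 18:30 Ethkir Canton (rolling into the previous day, 7 September 2028).

18:30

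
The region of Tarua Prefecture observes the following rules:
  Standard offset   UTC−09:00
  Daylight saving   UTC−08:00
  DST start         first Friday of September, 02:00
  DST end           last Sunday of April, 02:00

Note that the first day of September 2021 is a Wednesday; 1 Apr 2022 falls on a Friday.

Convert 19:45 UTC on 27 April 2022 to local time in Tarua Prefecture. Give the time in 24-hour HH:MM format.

10:45

1 September 2021 is a Wednesday, so the first Friday is September 3.
1 April 2022 is a Friday, so Sundays fall on 3, 10, 17, 24; the last is April 24.
At the standard offset (UTC−09:00), 19:45 UTC − 9h = 10:45 Tarua Prefecture standard time.
The standard-time date in Tarua Prefecture, 27 April 2022, does not fall between 3 September 2021 and 24 April 2022, so daylight saving is not in effect and Tarua Prefecture is at UTC−09:00.
19:45 UTC − 9h = 10:45 local.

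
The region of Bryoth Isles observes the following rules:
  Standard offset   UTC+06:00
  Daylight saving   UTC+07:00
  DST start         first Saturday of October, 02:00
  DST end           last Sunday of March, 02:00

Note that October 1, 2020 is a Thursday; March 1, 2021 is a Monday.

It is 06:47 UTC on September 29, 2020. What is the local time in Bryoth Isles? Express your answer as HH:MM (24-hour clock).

1 October 2020 is a Thursday, so the first Saturday is October 3.
1 March 2021 is a Monday, so Sundays fall on 7, 14, 21, 28; the last is March 28.
At the standard offset (UTC+06:00), 06:47 UTC + 6h = 12:47 Bryoth Isles standard time.
The standard-time date in Bryoth Isles, September 29, 2020, does not fall between 3 October 2020 and 28 March 2021, so daylight saving is not in effect and Bryoth Isles is at UTC+06:00.
06:47 UTC + 6h = 12:47 local.

12:47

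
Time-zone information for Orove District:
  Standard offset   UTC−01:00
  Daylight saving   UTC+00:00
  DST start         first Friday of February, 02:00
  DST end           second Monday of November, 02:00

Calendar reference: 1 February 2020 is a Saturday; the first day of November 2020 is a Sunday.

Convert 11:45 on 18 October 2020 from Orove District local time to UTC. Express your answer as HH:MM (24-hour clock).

11:45

1 February 2020 is a Saturday, so the first Friday is February 7.
1 November 2020 is a Sunday, so the first Monday is November 2 and the second is November 9.
18 October 2020 falls between 7 February and 9 November, so daylight saving is in effect and Orove District is at UTC+00:00.
11:45 local − 0h = 11:45 UTC.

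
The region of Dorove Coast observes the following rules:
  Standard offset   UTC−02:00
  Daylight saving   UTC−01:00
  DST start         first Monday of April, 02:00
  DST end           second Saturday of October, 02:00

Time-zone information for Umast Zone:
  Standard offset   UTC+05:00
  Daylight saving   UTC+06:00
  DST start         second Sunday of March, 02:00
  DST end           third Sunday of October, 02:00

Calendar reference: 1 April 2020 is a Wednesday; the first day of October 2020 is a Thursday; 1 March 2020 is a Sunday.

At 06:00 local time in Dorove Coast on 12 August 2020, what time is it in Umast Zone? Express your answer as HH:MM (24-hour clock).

1 April 2020 is a Wednesday, so the first Monday is April 6.
1 October 2020 is a Thursday, so the first Saturday is October 3 and the second is October 10.
12 August 2020 lies within the daylight-saving period (6 April – 10 October), so Dorove Coast is on daylight time, UTC−01:00.
06:00 Dorove Coast + 1h = 07:00 UTC.
1 March 2020 is a Sunday, so the first Sunday is March 1 and the second is March 8.
1 October 2020 is a Thursday, so the first Sunday is October 4 and the third is October 18.
At the standard offset (UTC+05:00), 07:00 UTC + 5h = 12:00 Umast Zone standard time.
The standard-time date in Umast Zone, 12 August 2020, falls between 8 March and 18 October, so daylight saving is in effect and Umast Zone is at UTC+06:00.
07:00 UTC + 6h = 13:00 Umast Zone.

13:00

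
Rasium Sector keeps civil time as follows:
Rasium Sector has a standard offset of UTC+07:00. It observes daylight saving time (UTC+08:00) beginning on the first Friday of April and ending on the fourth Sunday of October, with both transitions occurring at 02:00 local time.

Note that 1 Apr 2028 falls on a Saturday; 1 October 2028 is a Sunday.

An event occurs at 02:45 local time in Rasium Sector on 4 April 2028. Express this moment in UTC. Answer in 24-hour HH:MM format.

1 April 2028 is a Saturday, so the first Friday is April 7.
1 October 2028 is a Sunday, so the first Sunday is October 1 and the fourth is October 22.
4 April 2028 does not fall between 7 April and 22 October, so daylight saving is not in effect and Rasium Sector is at UTC+07:00.
02:45 local − 7h = 19:45 UTC (rolling into the previous day, 3 April 2028).

19:45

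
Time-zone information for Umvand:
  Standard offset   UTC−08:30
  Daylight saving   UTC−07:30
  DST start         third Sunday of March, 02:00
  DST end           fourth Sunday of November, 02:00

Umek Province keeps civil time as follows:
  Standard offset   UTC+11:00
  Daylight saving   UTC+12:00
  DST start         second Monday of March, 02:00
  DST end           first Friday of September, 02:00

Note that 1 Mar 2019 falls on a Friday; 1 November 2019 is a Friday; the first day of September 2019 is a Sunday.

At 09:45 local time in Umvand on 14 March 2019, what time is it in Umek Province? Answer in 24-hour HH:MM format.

1 March 2019 is a Friday, so the first Sunday is March 3 and the third is March 17.
1 November 2019 is a Friday, so the first Sunday is November 3 and the fourth is November 24.
14 March 2019 is outside the daylight-saving period (17 March – 24 November), so Umvand is on standard time, UTC−08:30.
09:45 Umvand + 8h30m = 18:15 UTC.
1 March 2019 is a Friday, so the first Monday is March 4 and the second is March 11.
1 September 2019 is a Sunday, so the first Friday is September 6.
At the standard offset (UTC+11:00), 18:15 UTC + 11h = 05:15 Umek Province standard time (rolling into the next day, 15 March 2019).
The standard-time date in Umek Province, 15 March 2019, lies within the daylight-saving period (11 March – 6 September), so Umek Province is on daylight time, UTC+12:00.
18:15 UTC + 12h = 06:15 Umek Province (rolling into the next day, 15 March 2019).

06:15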